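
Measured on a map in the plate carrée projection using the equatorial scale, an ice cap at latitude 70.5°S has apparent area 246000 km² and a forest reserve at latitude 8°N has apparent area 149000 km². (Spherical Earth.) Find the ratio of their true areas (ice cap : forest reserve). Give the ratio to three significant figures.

0.557

On the plate carrée, areal scale = h·k = 1 × sec φ, so true area = apparent × cos φ.
True area of ice cap: 246000 × cos(70.5°) = 246000 × 0.3338 = 82120 km².
True area of forest reserve: 149000 × cos(8°) = 149000 × 0.9903 = 147500 km².
Ratio = 82120 / 147500 ≈ 0.557.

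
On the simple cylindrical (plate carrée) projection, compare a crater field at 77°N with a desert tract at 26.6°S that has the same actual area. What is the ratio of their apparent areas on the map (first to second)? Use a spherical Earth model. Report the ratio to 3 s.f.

For the equirectangular projection with φ₀ = 0 (plate carrée), h = 1 along meridians and k = sec φ along parallels.
Areal scale at 77°: h·k = 1.000 × 4.445 = 4.445.
Areal scale at 26.6°: h·k = 1.000 × 1.118 = 1.118.
Ratio = 4.445/1.118 ≈ 3.97.

3.97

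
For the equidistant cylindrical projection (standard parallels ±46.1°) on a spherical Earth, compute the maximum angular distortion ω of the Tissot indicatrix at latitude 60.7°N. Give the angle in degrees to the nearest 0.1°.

With standard parallel φ₀ = 46.1°, the equirectangular projection gives x = Rλ cos φ₀, y = Rφ, so h = 1 and k = cos 46.1° / cos φ.
At 60.7°: h = 1.000, k = 1.417; principal scales a = 1.417, b = 1.000.
sin(ω/2) = (a − b)/(a + b) = 0.4169/2.417 = 0.1725, so ω = 2 arcsin(0.1725) ≈ 19.9°.

19.9°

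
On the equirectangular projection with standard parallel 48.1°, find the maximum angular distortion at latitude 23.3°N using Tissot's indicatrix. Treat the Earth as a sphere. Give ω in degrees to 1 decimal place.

18.2°

The equidistant cylindrical projection with φ₀ = 48.1° has h = 1 (meridians true) and k = cos φ₀ / cos φ along parallels.
At 23.3°: h = 1.000, k = 0.7271; principal scales a = 1.000, b = 0.7271.
sin(ω/2) = (a − b)/(a + b) = 0.2729/1.727 = 0.1580, so ω = 2 arcsin(0.1580) ≈ 18.2°.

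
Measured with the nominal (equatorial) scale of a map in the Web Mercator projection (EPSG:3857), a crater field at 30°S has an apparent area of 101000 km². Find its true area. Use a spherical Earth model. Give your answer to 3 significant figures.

The Mercator projection is conformal; its linear scale factor is the same in every direction and equals sec φ = 1/cos φ.
Areal scale = k² = sec²φ = 1/cos²(30°) = 1/0.8660² = 1.333.
True area = apparent / (areal scale) = 101000 / 1.333 ≈ 75800 km².

75800 km²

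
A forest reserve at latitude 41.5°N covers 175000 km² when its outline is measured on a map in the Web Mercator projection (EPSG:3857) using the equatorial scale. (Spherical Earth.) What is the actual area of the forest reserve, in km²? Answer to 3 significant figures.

98200 km²

Mercator is conformal, so the point scale is isotropic: h = k = sec φ = 1/cos φ.
Areal scale = k² = sec²φ = 1/cos²(41.5°) = 1/0.7490² = 1.783.
True area = apparent / (areal scale) = 175000 / 1.783 ≈ 98200 km².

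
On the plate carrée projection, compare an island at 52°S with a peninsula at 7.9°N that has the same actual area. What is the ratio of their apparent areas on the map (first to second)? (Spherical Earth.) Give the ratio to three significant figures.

Plate carrée maps x = Rλ, y = Rφ. The meridian scale is h = 1 and the parallel scale is k = 1/cos φ = sec φ.
Areal scale at 52°: h·k = 1.000 × 1.624 = 1.624.
Areal scale at 7.9°: h·k = 1.000 × 1.010 = 1.010.
Ratio = 1.624/1.010 ≈ 1.61.

1.61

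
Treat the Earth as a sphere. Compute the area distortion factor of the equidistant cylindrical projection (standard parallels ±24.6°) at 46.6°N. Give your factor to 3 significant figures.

The equidistant cylindrical projection with φ₀ = 24.6° has h = 1 (meridians true) and k = cos φ₀ / cos φ along parallels.
Areal scale = h·k = 1 × cos φ₀ / cos φ; at 46.6°, h = 1.000, k = 1.323, so h·k = 1.323.

1.32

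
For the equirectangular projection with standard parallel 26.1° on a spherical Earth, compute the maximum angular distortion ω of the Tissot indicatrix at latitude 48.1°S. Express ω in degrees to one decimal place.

In the equirectangular projection with standard parallel φ₀ = 26.1° (x = Rλ cos φ₀, y = Rφ), meridians are true-scale (h = 1) and the parallel scale is k = cos φ₀ / cos φ.
At 48.1°: h = 1.000, k = 1.345; principal scales a = 1.345, b = 1.000.
sin(ω/2) = (a − b)/(a + b) = 0.3447/2.345 = 0.1470, so ω = 2 arcsin(0.1470) ≈ 16.9°.

16.9°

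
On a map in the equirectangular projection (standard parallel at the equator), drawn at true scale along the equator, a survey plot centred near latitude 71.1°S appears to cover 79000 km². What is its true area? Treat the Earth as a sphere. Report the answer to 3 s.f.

25600 km²

Plate carrée maps x = Rλ, y = Rφ. The meridian scale is h = 1 and the parallel scale is k = 1/cos φ = sec φ.
Areal scale = h·k = 1 × sec φ; at 71.1°, h = 1.000, k = 3.087, so h·k = 3.087.
True area = apparent / (areal scale) = 79000 / 3.087 ≈ 25600 km².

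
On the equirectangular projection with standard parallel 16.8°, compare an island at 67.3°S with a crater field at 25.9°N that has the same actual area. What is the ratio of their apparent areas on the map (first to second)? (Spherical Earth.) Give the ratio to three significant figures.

2.33

With standard parallel φ₀ = 16.8°, the equirectangular projection gives x = Rλ cos φ₀, y = Rφ, so h = 1 and k = cos 16.8° / cos φ.
Areal scale at 67.3°: h·k = 1.000 × 2.481 = 2.481.
Areal scale at 25.9°: h·k = 1.000 × 1.064 = 1.064.
Ratio = 2.481/1.064 ≈ 2.33.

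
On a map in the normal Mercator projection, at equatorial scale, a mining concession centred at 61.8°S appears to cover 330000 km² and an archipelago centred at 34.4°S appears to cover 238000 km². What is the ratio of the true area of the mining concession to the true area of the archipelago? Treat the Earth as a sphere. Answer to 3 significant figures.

On Mercator the areal scale is sec²φ, so true area = apparent × cos²φ.
True area of mining concession: 330000 × cos²(61.8°) = 330000 × 0.2233 = 73690 km².
True area of archipelago: 238000 × cos²(34.4°) = 238000 × 0.6808 = 162000 km².
Ratio = 73690 / 162000 ≈ 0.455.

0.455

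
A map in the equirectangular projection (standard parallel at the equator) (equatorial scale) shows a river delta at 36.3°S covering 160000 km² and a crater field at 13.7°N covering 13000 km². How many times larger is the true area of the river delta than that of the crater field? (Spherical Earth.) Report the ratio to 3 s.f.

On the plate carrée, areal scale = h·k = 1 × sec φ, so true area = apparent × cos φ.
True area of river delta: 160000 × cos(36.3°) = 160000 × 0.8059 = 128900 km².
True area of crater field: 13000 × cos(13.7°) = 13000 × 0.9715 = 12630 km².
Ratio = 128900 / 12630 ≈ 10.2.

10.2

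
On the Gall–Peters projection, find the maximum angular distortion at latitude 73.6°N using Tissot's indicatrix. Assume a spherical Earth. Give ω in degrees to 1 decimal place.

Gall–Peters is a cylindrical equal-area projection with standard parallels at ±45°. A cylindrical equal-area projection with standard parallel φ₀ has meridian scale h = cos φ / cos φ₀ and parallel scale k = cos φ₀ / cos φ (so areas are preserved, h·k = 1).
At 73.6°: h = 0.3993, k = 2.504; principal scales a = 2.504, b = 0.3993.
sin(ω/2) = (a − b)/(a + b) = 2.105/2.904 = 0.7250, so ω = 2 arcsin(0.7250) ≈ 92.9°.

92.9°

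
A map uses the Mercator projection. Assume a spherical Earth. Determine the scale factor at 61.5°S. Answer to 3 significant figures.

For Mercator, h = k = sec φ (a conformal cylindrical projection has a single point scale, 1/cos φ).
k = 1/cos 61.5° = 1/0.4772 = 2.096.

2.10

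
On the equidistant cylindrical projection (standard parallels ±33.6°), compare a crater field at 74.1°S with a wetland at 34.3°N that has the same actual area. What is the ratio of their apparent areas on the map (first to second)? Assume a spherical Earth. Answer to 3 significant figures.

3.02

With standard parallel φ₀ = 33.6°, the equirectangular projection gives x = Rλ cos φ₀, y = Rφ, so h = 1 and k = cos 33.6° / cos φ.
Areal scale at 74.1°: h·k = 1.000 × 3.040 = 3.040.
Areal scale at 34.3°: h·k = 1.000 × 1.008 = 1.008.
Ratio = 3.040/1.008 ≈ 3.02.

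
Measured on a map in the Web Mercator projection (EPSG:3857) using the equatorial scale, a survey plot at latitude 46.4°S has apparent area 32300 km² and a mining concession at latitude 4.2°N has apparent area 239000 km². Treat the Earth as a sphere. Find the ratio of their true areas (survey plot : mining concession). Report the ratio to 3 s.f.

0.0646

Mercator's areal exaggeration is sec²φ; hence true area = (apparent area) · cos²φ.
True area of survey plot: 32300 × cos²(46.4°) = 32300 × 0.4756 = 15360 km².
True area of mining concession: 239000 × cos²(4.2°) = 239000 × 0.9946 = 237700 km².
Ratio = 15360 / 237700 ≈ 0.0646.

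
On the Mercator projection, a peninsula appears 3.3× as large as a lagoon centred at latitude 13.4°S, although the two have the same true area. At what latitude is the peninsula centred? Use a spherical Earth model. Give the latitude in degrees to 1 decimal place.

For equal true areas on Mercator, apparent areas scale as sec²φ, so the ratio is cos²φ₂ / cos²φ₁.
cos²φ₂ / cos²φ₁ = 3.3  ⇒  cos φ₁ = cos 13.4° / √3.3 = 0.9728/1.817 = 0.5355.
φ₁ = arccos(0.5355) ≈ 57.6°.

57.6°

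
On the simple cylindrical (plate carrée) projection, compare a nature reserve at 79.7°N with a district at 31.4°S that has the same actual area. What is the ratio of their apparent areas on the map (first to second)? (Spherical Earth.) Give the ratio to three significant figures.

4.77

In the plate carrée (x = Rλ, y = Rφ), meridians are true-scale (h = 1) and parallels are stretched by k = sec φ.
Areal scale at 79.7°: h·k = 1.000 × 5.593 = 5.593.
Areal scale at 31.4°: h·k = 1.000 × 1.172 = 1.172.
Ratio = 5.593/1.172 ≈ 4.77.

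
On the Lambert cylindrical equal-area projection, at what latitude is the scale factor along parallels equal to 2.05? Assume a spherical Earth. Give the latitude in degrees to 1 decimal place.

60.8°

The Lambert cylindrical equal-area projection is the cylindrical equal-area projection with its standard parallel at the equator (φ₀ = 0). A cylindrical equal-area projection with standard parallel φ₀ has meridian scale h = cos φ / cos φ₀ and parallel scale k = cos φ₀ / cos φ (so areas are preserved, h·k = 1).
k = cos φ₀ / cos φ = 2.05  ⇒  cos φ = cos 0° / 2.05 = 0.4878.
φ = arccos(0.4878) ≈ 60.8°.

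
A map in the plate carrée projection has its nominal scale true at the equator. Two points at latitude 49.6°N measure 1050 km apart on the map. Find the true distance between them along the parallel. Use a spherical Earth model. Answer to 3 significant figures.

In the plate carrée (x = Rλ, y = Rφ), meridians are true-scale (h = 1) and parallels are stretched by k = sec φ.
Along the parallel at 49.6°, map distances are exaggerated by k = sec 49.6° = 1.543.
True distance = 1050 / 1.543 = 1050 × cos 49.6° ≈ 681 km.

681 km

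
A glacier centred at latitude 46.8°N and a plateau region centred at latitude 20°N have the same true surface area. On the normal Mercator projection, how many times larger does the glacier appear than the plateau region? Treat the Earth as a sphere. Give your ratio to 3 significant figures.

1.88

Mercator is conformal with k = sec φ, so areal scale = k² = sec²φ.
At 46.8°: sec²(46.8°) = 1/0.6845² = 2.134.
At 20°: sec²(20°) = 1/0.9397² = 1.132.
Ratio = 2.134/1.132 = cos²(20°)/cos²(46.8°) ≈ 1.88.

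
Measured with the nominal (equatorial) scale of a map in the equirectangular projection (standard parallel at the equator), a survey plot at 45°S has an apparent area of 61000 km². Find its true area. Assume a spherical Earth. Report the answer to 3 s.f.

Plate carrée maps x = Rλ, y = Rφ. The meridian scale is h = 1 and the parallel scale is k = 1/cos φ = sec φ.
Areal scale = h·k = 1 × sec φ; at 45°, h = 1.000, k = 1.414, so h·k = 1.414.
True area = apparent / (areal scale) = 61000 / 1.414 ≈ 43100 km².

43100 km²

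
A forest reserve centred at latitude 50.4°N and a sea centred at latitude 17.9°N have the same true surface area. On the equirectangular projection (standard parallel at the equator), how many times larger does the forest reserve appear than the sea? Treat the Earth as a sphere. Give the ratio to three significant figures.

In the plate carrée (x = Rλ, y = Rφ), meridians are true-scale (h = 1) and parallels are stretched by k = sec φ.
Areal scale at 50.4°: h·k = 1.000 × 1.569 = 1.569.
Areal scale at 17.9°: h·k = 1.000 × 1.051 = 1.051.
Ratio = 1.569/1.051 ≈ 1.49.

1.49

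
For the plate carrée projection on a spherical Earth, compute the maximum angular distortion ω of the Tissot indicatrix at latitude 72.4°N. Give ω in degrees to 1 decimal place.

For the equirectangular projection with φ₀ = 0 (plate carrée), h = 1 along meridians and k = sec φ along parallels.
At 72.4°: h = 1.000, k = 3.307; principal scales a = 3.307, b = 1.000.
sin(ω/2) = (a − b)/(a + b) = 2.307/4.307 = 0.5357, so ω = 2 arcsin(0.5357) ≈ 64.8°.

64.8°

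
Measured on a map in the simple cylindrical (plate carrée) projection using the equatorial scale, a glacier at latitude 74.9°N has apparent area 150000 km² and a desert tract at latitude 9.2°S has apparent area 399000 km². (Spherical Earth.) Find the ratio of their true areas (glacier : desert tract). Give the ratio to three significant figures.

Plate carrée has h = 1 and k = sec φ, giving areal scale sec φ; true area = (apparent area) · cos φ.
True area of glacier: 150000 × cos(74.9°) = 150000 × 0.2605 = 39080 km².
True area of desert tract: 399000 × cos(9.2°) = 399000 × 0.9871 = 393900 km².
Ratio = 39080 / 393900 ≈ 0.0992.

0.0992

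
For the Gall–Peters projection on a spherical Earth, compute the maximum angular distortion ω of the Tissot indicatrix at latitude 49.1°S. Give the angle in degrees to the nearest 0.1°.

The Gall–Peters projection is cylindrical equal-area with φ₀ = 45°. Cylindrical equal-area (φ₀ = 45°): h = cos φ / cos 45° along meridians, k = cos 45° / cos φ along parallels; h·k = 1.
At 49.1°: h = 0.9259, k = 1.080; principal scales a = 1.080, b = 0.9259.
sin(ω/2) = (a − b)/(a + b) = 0.1540/2.006 = 0.07679, so ω = 2 arcsin(0.07679) ≈ 8.8°.

8.8°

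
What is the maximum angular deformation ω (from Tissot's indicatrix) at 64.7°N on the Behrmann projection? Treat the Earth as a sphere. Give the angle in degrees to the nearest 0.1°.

The Behrmann projection is cylindrical equal-area with φ₀ = 30°. Cylindrical equal-area (φ₀ = 30°): h = cos φ / cos 30° along meridians, k = cos 30° / cos φ along parallels; h·k = 1.
At 64.7°: h = 0.4935, k = 2.026; principal scales a = 2.026, b = 0.4935.
sin(ω/2) = (a − b)/(a + b) = 1.533/2.520 = 0.6083, so ω = 2 arcsin(0.6083) ≈ 74.9°.

74.9°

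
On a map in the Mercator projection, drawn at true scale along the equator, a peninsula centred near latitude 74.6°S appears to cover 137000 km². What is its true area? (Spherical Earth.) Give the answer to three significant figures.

9660 km²

The Mercator projection is conformal; its linear scale factor is the same in every direction and equals sec φ = 1/cos φ.
Areal scale = k² = sec²φ = 1/cos²(74.6°) = 1/0.2656² = 14.18.
True area = apparent / (areal scale) = 137000 / 14.18 ≈ 9660 km².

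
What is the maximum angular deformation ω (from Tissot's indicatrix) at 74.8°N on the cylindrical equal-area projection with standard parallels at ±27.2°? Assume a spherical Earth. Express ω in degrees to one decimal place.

114.3°

A cylindrical equal-area projection with standard parallel φ₀ has meridian scale h = cos φ / cos φ₀ and parallel scale k = cos φ₀ / cos φ (so areas are preserved, h·k = 1).
At 74.8°: h = 0.2948, k = 3.392; principal scales a = 3.392, b = 0.2948.
sin(ω/2) = (a − b)/(a + b) = 3.097/3.687 = 0.8401, so ω = 2 arcsin(0.8401) ≈ 114.3°.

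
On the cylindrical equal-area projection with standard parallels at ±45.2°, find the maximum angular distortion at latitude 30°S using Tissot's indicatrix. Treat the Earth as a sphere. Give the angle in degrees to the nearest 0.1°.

23.5°

A cylindrical equal-area projection with standard parallel φ₀ has meridian scale h = cos φ / cos φ₀ and parallel scale k = cos φ₀ / cos φ (so areas are preserved, h·k = 1).
At 30°: h = 1.229, k = 0.8136; principal scales a = 1.229, b = 0.8136.
sin(ω/2) = (a − b)/(a + b) = 0.4154/2.043 = 0.2034, so ω = 2 arcsin(0.2034) ≈ 23.5°.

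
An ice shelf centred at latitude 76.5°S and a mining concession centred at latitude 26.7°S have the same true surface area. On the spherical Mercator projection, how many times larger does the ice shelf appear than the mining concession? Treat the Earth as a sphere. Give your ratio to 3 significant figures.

14.6

On Mercator, area is exaggerated by sec²φ = 1/cos²φ.
At 76.5°: sec²(76.5°) = 1/0.2334² = 18.35.
At 26.7°: sec²(26.7°) = 1/0.8934² = 1.253.
Ratio = 18.35/1.253 = cos²(26.7°)/cos²(76.5°) ≈ 14.6.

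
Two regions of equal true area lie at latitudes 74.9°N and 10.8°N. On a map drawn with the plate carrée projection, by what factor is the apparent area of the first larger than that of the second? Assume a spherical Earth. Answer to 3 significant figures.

3.77

In the plate carrée (x = Rλ, y = Rφ), meridians are true-scale (h = 1) and parallels are stretched by k = sec φ.
Areal scale at 74.9°: h·k = 1.000 × 3.839 = 3.839.
Areal scale at 10.8°: h·k = 1.000 × 1.018 = 1.018.
Ratio = 3.839/1.018 ≈ 3.77.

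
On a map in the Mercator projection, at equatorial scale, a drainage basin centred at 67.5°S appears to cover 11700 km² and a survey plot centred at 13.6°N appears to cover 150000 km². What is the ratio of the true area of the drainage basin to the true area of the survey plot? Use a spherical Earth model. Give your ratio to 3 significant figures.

Mercator's areal exaggeration is sec²φ; hence true area = (apparent area) · cos²φ.
True area of drainage basin: 11700 × cos²(67.5°) = 11700 × 0.1464 = 1713 km².
True area of survey plot: 150000 × cos²(13.6°) = 150000 × 0.9447 = 141700 km².
Ratio = 1713 / 141700 ≈ 0.0121.

0.0121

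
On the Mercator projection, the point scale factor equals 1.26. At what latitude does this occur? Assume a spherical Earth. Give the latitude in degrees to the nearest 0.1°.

37.5°

Mercator scale is k = sec φ = 1/cos φ.
1/cos φ = 1.26  ⇒  cos φ = 0.7937  ⇒  φ = arccos(0.7937) ≈ 37.5°.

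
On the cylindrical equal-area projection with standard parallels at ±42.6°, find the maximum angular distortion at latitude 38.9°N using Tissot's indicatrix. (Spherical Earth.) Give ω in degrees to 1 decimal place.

Cylindrical equal-area (φ₀ = 42.6°): h = cos φ / cos 42.6° along meridians, k = cos 42.6° / cos φ along parallels; h·k = 1.
At 38.9°: h = 1.057, k = 0.9458; principal scales a = 1.057, b = 0.9458.
sin(ω/2) = (a − b)/(a + b) = 0.1114/2.003 = 0.05562, so ω = 2 arcsin(0.05562) ≈ 6.4°.

6.4°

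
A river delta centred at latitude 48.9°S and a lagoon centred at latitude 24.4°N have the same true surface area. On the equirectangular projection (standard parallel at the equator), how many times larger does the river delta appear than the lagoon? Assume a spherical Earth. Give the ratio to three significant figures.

1.39

Plate carrée maps x = Rλ, y = Rφ. The meridian scale is h = 1 and the parallel scale is k = 1/cos φ = sec φ.
Areal scale at 48.9°: h·k = 1.000 × 1.521 = 1.521.
Areal scale at 24.4°: h·k = 1.000 × 1.098 = 1.098.
Ratio = 1.521/1.098 ≈ 1.39.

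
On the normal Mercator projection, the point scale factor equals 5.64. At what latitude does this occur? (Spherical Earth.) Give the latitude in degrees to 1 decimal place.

79.8°

Mercator scale is k = sec φ = 1/cos φ.
1/cos φ = 5.64  ⇒  cos φ = 0.1773  ⇒  φ = arccos(0.1773) ≈ 79.8°.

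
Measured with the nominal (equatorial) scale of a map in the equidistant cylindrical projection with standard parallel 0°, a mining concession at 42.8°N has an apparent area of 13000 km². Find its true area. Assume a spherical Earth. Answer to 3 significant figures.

For the equirectangular projection with φ₀ = 0 (plate carrée), h = 1 along meridians and k = sec φ along parallels.
Areal scale = h·k = 1 × sec φ; at 42.8°, h = 1.000, k = 1.363, so h·k = 1.363.
True area = apparent / (areal scale) = 13000 / 1.363 ≈ 9540 km².

9540 km²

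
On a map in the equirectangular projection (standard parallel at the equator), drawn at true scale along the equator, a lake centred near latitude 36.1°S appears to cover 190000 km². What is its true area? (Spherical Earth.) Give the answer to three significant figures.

For the equirectangular projection with φ₀ = 0 (plate carrée), h = 1 along meridians and k = sec φ along parallels.
Areal scale = h·k = 1 × sec φ; at 36.1°, h = 1.000, k = 1.238, so h·k = 1.238.
True area = apparent / (areal scale) = 190000 / 1.238 ≈ 154000 km².

154000 km²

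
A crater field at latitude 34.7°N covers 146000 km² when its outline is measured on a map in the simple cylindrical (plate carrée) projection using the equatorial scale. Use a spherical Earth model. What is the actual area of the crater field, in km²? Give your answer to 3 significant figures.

In the plate carrée (x = Rλ, y = Rφ), meridians are true-scale (h = 1) and parallels are stretched by k = sec φ.
Areal scale = h·k = 1 × sec φ; at 34.7°, h = 1.000, k = 1.216, so h·k = 1.216.
True area = apparent / (areal scale) = 146000 / 1.216 ≈ 120000 km².

120000 km²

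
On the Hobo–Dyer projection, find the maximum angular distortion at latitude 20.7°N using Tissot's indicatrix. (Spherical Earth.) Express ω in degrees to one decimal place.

Hobo–Dyer is a cylindrical equal-area projection with standard parallels at ±37.5°. Cylindrical equal-area (φ₀ = 37.5°): h = cos φ / cos 37.5° along meridians, k = cos 37.5° / cos φ along parallels; h·k = 1.
At 20.7°: h = 1.179, k = 0.8481; principal scales a = 1.179, b = 0.8481.
sin(ω/2) = (a − b)/(a + b) = 0.3310/2.027 = 0.1633, so ω = 2 arcsin(0.1633) ≈ 18.8°.

18.8°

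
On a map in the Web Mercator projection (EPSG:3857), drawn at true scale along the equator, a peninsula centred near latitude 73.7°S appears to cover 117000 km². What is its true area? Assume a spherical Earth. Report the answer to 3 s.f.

9220 km²

For Mercator, h = k = sec φ (a conformal cylindrical projection has a single point scale, 1/cos φ).
Areal scale = k² = sec²φ = 1/cos²(73.7°) = 1/0.2807² = 12.69.
True area = apparent / (areal scale) = 117000 / 12.69 ≈ 9220 km².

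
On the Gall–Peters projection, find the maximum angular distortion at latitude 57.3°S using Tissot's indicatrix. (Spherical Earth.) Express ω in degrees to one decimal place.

Gall–Peters is a cylindrical equal-area projection with standard parallels at ±45°. For cylindrical equal-area with standard parallel φ₀, h = cos φ / cos φ₀ and k = cos φ₀ / cos φ, so h·k = 1.
At 57.3°: h = 0.7640, k = 1.309; principal scales a = 1.309, b = 0.7640.
sin(ω/2) = (a − b)/(a + b) = 0.5449/2.073 = 0.2629, so ω = 2 arcsin(0.2629) ≈ 30.5°.

30.5°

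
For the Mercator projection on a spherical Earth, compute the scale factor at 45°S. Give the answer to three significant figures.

1.41

Mercator is conformal, so the point scale is isotropic: h = k = sec φ = 1/cos φ.
k = 1/cos 45° = 1/0.7071 = 1.414.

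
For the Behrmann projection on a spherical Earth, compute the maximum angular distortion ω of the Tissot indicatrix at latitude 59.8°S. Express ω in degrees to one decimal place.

59.4°

Behrmann is a cylindrical equal-area projection with standard parallels at ±30°. A cylindrical equal-area projection with standard parallel φ₀ has meridian scale h = cos φ / cos φ₀ and parallel scale k = cos φ₀ / cos φ (so areas are preserved, h·k = 1).
At 59.8°: h = 0.5808, k = 1.722; principal scales a = 1.722, b = 0.5808.
sin(ω/2) = (a − b)/(a + b) = 1.141/2.302 = 0.4955, so ω = 2 arcsin(0.4955) ≈ 59.4°.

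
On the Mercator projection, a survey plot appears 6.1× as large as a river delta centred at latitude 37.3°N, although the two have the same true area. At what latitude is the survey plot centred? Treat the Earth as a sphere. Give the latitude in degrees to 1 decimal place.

71.2°

Mercator areal scale is sec²φ, so apparent-area ratio = sec²φ₁ / sec²φ₂ = cos²φ₂ / cos²φ₁.
cos²φ₂ / cos²φ₁ = 6.1  ⇒  cos φ₁ = cos 37.3° / √6.1 = 0.7955/2.470 = 0.3221.
φ₁ = arccos(0.3221) ≈ 71.2°.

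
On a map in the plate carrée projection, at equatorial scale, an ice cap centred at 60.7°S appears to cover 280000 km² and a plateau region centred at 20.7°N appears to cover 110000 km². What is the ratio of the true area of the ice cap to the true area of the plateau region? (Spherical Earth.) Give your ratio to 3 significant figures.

1.33

Plate carrée has h = 1 and k = sec φ, giving areal scale sec φ; true area = (apparent area) · cos φ.
True area of ice cap: 280000 × cos(60.7°) = 280000 × 0.4894 = 137000 km².
True area of plateau region: 110000 × cos(20.7°) = 110000 × 0.9354 = 102900 km².
Ratio = 137000 / 102900 ≈ 1.33.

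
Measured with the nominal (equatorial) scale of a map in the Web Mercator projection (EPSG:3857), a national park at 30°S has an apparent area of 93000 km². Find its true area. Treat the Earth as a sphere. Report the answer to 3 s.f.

Mercator is conformal, so the point scale is isotropic: h = k = sec φ = 1/cos φ.
Areal scale = k² = sec²φ = 1/cos²(30°) = 1/0.8660² = 1.333.
True area = apparent / (areal scale) = 93000 / 1.333 ≈ 69800 km².

69800 km²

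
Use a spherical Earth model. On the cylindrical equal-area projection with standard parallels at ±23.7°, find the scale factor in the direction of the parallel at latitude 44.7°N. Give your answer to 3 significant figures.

1.29

A cylindrical equal-area projection with standard parallel φ₀ has meridian scale h = cos φ / cos φ₀ and parallel scale k = cos φ₀ / cos φ (so areas are preserved, h·k = 1).
k = cos 23.7° / cos 44.7° = 0.9157/0.7108 = 1.288.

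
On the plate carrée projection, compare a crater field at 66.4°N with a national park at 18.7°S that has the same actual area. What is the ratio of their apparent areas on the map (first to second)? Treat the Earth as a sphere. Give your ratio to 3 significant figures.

In the plate carrée (x = Rλ, y = Rφ), meridians are true-scale (h = 1) and parallels are stretched by k = sec φ.
Areal scale at 66.4°: h·k = 1.000 × 2.498 = 2.498.
Areal scale at 18.7°: h·k = 1.000 × 1.056 = 1.056.
Ratio = 2.498/1.056 ≈ 2.37.

2.37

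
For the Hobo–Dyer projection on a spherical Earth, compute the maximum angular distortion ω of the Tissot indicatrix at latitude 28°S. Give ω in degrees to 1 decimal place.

Hobo–Dyer is a cylindrical equal-area projection with standard parallels at ±37.5°. Cylindrical equal-area (φ₀ = 37.5°): h = cos φ / cos 37.5° along meridians, k = cos 37.5° / cos φ along parallels; h·k = 1.
At 28°: h = 1.113, k = 0.8985; principal scales a = 1.113, b = 0.8985.
sin(ω/2) = (a − b)/(a + b) = 0.2144/2.011 = 0.1066, so ω = 2 arcsin(0.1066) ≈ 12.2°.

12.2°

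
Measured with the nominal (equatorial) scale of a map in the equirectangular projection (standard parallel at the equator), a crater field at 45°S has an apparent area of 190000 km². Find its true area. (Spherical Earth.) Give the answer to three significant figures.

For the equirectangular projection with φ₀ = 0 (plate carrée), h = 1 along meridians and k = sec φ along parallels.
Areal scale = h·k = 1 × sec φ; at 45°, h = 1.000, k = 1.414, so h·k = 1.414.
True area = apparent / (areal scale) = 190000 / 1.414 ≈ 134000 km².

134000 km²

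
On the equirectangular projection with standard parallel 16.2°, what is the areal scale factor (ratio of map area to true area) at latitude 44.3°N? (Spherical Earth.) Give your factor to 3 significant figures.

1.34

The equidistant cylindrical projection with φ₀ = 16.2° has h = 1 (meridians true) and k = cos φ₀ / cos φ along parallels.
Areal scale = h·k = 1 × cos φ₀ / cos φ; at 44.3°, h = 1.000, k = 1.342, so h·k = 1.342.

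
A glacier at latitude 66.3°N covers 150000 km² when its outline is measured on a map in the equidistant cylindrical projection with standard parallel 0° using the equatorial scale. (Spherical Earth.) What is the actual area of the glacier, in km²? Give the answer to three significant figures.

60300 km²

For the equirectangular projection with φ₀ = 0 (plate carrée), h = 1 along meridians and k = sec φ along parallels.
Areal scale = h·k = 1 × sec φ; at 66.3°, h = 1.000, k = 2.488, so h·k = 2.488.
True area = apparent / (areal scale) = 150000 / 2.488 ≈ 60300 km².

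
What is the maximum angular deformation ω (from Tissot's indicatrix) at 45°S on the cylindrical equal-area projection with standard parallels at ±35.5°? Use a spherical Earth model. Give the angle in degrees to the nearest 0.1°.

16.1°

For cylindrical equal-area with standard parallel φ₀, h = cos φ / cos φ₀ and k = cos φ₀ / cos φ, so h·k = 1.
At 45°: h = 0.8686, k = 1.151; principal scales a = 1.151, b = 0.8686.
sin(ω/2) = (a − b)/(a + b) = 0.2828/2.020 = 0.1400, so ω = 2 arcsin(0.1400) ≈ 16.1°.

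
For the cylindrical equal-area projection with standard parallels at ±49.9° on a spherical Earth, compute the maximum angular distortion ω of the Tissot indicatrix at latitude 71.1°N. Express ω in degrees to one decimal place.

For cylindrical equal-area with standard parallel φ₀, h = cos φ / cos φ₀ and k = cos φ₀ / cos φ, so h·k = 1.
At 71.1°: h = 0.5029, k = 1.989; principal scales a = 1.989, b = 0.5029.
sin(ω/2) = (a − b)/(a + b) = 1.486/2.491 = 0.5963, so ω = 2 arcsin(0.5963) ≈ 73.2°.

73.2°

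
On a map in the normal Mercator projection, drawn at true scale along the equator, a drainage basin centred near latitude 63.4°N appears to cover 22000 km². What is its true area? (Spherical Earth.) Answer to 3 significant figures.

4410 km²

Mercator is conformal, so the point scale is isotropic: h = k = sec φ = 1/cos φ.
Areal scale = k² = sec²φ = 1/cos²(63.4°) = 1/0.4478² = 4.988.
True area = apparent / (areal scale) = 22000 / 4.988 ≈ 4410 km².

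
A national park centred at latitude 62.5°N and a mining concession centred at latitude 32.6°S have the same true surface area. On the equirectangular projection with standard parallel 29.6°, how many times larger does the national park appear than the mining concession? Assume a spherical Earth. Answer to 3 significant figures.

1.82

The equidistant cylindrical projection with φ₀ = 29.6° has h = 1 (meridians true) and k = cos φ₀ / cos φ along parallels.
Areal scale at 62.5°: h·k = 1.000 × 1.883 = 1.883.
Areal scale at 32.6°: h·k = 1.000 × 1.032 = 1.032.
Ratio = 1.883/1.032 ≈ 1.82.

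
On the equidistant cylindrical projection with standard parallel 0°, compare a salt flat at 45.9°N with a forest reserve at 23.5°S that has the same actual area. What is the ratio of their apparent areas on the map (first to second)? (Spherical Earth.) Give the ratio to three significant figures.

1.32

For the equirectangular projection with φ₀ = 0 (plate carrée), h = 1 along meridians and k = sec φ along parallels.
Areal scale at 45.9°: h·k = 1.000 × 1.437 = 1.437.
Areal scale at 23.5°: h·k = 1.000 × 1.090 = 1.090.
Ratio = 1.437/1.090 ≈ 1.32.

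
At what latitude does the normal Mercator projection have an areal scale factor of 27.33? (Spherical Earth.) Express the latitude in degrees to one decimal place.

Mercator areal scale is sec²φ.
sec²φ = 27.33  ⇒  cos²φ = 0.03659  ⇒  cos φ = 0.1913.
φ = arccos(0.1913) ≈ 79.0°.

79.0°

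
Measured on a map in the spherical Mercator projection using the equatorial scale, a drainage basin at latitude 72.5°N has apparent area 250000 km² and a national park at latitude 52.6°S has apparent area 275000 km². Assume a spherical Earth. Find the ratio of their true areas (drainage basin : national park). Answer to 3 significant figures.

Since Mercator area scale is 1/cos²φ, the true area equals the apparent area multiplied by cos²φ.
True area of drainage basin: 250000 × cos²(72.5°) = 250000 × 0.09042 = 22610 km².
True area of national park: 275000 × cos²(52.6°) = 275000 × 0.3689 = 101400 km².
Ratio = 22610 / 101400 ≈ 0.223.

0.223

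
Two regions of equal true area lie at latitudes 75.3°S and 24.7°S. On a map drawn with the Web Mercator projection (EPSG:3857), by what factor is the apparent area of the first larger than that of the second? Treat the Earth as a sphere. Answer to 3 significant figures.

12.8

On Mercator, area is exaggerated by sec²φ = 1/cos²φ.
At 75.3°: sec²(75.3°) = 1/0.2538² = 15.53.
At 24.7°: sec²(24.7°) = 1/0.9085² = 1.212.
Ratio = 15.53/1.212 = cos²(24.7°)/cos²(75.3°) ≈ 12.8.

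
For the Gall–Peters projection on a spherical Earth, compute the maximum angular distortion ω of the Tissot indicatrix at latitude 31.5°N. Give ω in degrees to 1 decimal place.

The Gall–Peters projection is cylindrical equal-area with φ₀ = 45°. For cylindrical equal-area with standard parallel φ₀, h = cos φ / cos φ₀ and k = cos φ₀ / cos φ, so h·k = 1.
At 31.5°: h = 1.206, k = 0.8293; principal scales a = 1.206, b = 0.8293.
sin(ω/2) = (a − b)/(a + b) = 0.3765/2.035 = 0.1850, so ω = 2 arcsin(0.1850) ≈ 21.3°.

21.3°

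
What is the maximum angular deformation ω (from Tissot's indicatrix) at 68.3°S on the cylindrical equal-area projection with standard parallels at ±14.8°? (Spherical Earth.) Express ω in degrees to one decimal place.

Cylindrical equal-area (φ₀ = 14.8°): h = cos φ / cos 14.8° along meridians, k = cos 14.8° / cos φ along parallels; h·k = 1.
At 68.3°: h = 0.3824, k = 2.615; principal scales a = 2.615, b = 0.3824.
sin(ω/2) = (a − b)/(a + b) = 2.232/2.997 = 0.7448, so ω = 2 arcsin(0.7448) ≈ 96.3°.

96.3°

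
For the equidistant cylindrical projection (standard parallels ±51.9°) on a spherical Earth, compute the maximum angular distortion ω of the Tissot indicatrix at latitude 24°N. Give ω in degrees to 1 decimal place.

With standard parallel φ₀ = 51.9°, the equirectangular projection gives x = Rλ cos φ₀, y = Rφ, so h = 1 and k = cos 51.9° / cos φ.
At 24°: h = 1.000, k = 0.6754; principal scales a = 1.000, b = 0.6754.
sin(ω/2) = (a − b)/(a + b) = 0.3246/1.675 = 0.1937, so ω = 2 arcsin(0.1937) ≈ 22.3°.

22.3°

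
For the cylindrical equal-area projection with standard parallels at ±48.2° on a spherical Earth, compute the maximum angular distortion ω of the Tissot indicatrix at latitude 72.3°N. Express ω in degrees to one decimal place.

Cylindrical equal-area (φ₀ = 48.2°): h = cos φ / cos 48.2° along meridians, k = cos 48.2° / cos φ along parallels; h·k = 1.
At 72.3°: h = 0.4561, k = 2.192; principal scales a = 2.192, b = 0.4561.
sin(ω/2) = (a − b)/(a + b) = 1.736/2.648 = 0.6555, so ω = 2 arcsin(0.6555) ≈ 81.9°.

81.9°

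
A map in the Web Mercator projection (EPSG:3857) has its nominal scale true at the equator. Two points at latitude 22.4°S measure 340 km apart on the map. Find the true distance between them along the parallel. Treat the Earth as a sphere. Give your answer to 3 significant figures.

For Mercator, h = k = sec φ (a conformal cylindrical projection has a single point scale, 1/cos φ).
Along the parallel at 22.4°, map distances are exaggerated by k = sec 22.4° = 1.082.
True distance = 340 / 1.082 = 340 × cos 22.4° ≈ 314 km.

314 km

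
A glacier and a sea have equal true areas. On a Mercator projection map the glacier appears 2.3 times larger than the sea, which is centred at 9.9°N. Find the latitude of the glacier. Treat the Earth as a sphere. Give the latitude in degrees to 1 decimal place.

49.5°

On Mercator, (apparent₁)/(apparent₂) = sec²φ₁ / sec²φ₂ when true areas are equal.
cos²φ₂ / cos²φ₁ = 2.3  ⇒  cos φ₁ = cos 9.9° / √2.3 = 0.9851/1.517 = 0.6496.
φ₁ = arccos(0.6496) ≈ 49.5°.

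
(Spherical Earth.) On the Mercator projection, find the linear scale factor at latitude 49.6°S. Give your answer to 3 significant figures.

For Mercator, h = k = sec φ (a conformal cylindrical projection has a single point scale, 1/cos φ).
k = 1/cos 49.6° = 1/0.6481 = 1.543.

1.54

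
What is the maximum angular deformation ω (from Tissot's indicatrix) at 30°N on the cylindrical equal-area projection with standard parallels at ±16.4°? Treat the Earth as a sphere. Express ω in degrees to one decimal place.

Cylindrical equal-area (φ₀ = 16.4°): h = cos φ / cos 16.4° along meridians, k = cos 16.4° / cos φ along parallels; h·k = 1.
At 30°: h = 0.9028, k = 1.108; principal scales a = 1.108, b = 0.9028.
sin(ω/2) = (a − b)/(a + b) = 0.2050/2.010 = 0.1019, so ω = 2 arcsin(0.1019) ≈ 11.7°.

11.7°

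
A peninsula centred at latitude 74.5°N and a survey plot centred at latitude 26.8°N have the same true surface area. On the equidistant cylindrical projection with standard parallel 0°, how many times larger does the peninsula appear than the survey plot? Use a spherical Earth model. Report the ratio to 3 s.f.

3.34

Plate carrée maps x = Rλ, y = Rφ. The meridian scale is h = 1 and the parallel scale is k = 1/cos φ = sec φ.
Areal scale at 74.5°: h·k = 1.000 × 3.742 = 3.742.
Areal scale at 26.8°: h·k = 1.000 × 1.120 = 1.120.
Ratio = 3.742/1.120 ≈ 3.34.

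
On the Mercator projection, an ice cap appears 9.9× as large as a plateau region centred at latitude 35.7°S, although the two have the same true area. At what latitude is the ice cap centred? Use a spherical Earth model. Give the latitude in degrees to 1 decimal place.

Mercator areal scale is sec²φ, so apparent-area ratio = sec²φ₁ / sec²φ₂ = cos²φ₂ / cos²φ₁.
cos²φ₂ / cos²φ₁ = 9.9  ⇒  cos φ₁ = cos 35.7° / √9.9 = 0.8121/3.146 = 0.2581.
φ₁ = arccos(0.2581) ≈ 75.0°.

75.0°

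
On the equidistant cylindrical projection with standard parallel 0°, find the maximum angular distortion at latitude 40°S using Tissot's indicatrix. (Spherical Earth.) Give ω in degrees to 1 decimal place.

For the equirectangular projection with φ₀ = 0 (plate carrée), h = 1 along meridians and k = sec φ along parallels.
At 40°: h = 1.000, k = 1.305; principal scales a = 1.305, b = 1.000.
sin(ω/2) = (a − b)/(a + b) = 0.3054/2.305 = 0.1325, so ω = 2 arcsin(0.1325) ≈ 15.2°.

15.2°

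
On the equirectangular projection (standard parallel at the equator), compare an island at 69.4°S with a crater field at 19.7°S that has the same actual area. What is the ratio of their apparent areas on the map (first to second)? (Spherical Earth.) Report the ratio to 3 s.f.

Plate carrée maps x = Rλ, y = Rφ. The meridian scale is h = 1 and the parallel scale is k = 1/cos φ = sec φ.
Areal scale at 69.4°: h·k = 1.000 × 2.842 = 2.842.
Areal scale at 19.7°: h·k = 1.000 × 1.062 = 1.062.
Ratio = 2.842/1.062 ≈ 2.68.

2.68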